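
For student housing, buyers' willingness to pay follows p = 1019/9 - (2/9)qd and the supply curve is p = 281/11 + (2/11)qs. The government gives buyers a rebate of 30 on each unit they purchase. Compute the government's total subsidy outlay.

Government cost = 8737.5

Pre-subsidy: 1019/9 - (2/9)q = 281/11 + (2/11)q gives q* = 217 and p* = 65.
With the rebate, buyers effectively pay pb = ps − 30, where ps is the price sellers receive.
On the curves, pb = 1019/9 - (2/9)q and ps = 281/11 + (2/11)q; the wedge ps − pb = 30 gives 281/11 + (2/11)q − (1019/9 - (2/9)q) = 30, so q' = 291.25.
Then pb = 1019/9 − (2/9)·291.25 = 48.5 and ps = 281/11 + (2/11)·291.25 = 78.5.
Government outlay = subsidy × quantity = 30 × 291.25 = 8737.5.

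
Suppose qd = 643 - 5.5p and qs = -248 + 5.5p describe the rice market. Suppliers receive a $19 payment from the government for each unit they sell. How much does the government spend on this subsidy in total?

Pre-subsidy: 643 - 5.5p = -248 + 5.5p gives p* = 81, q* = 197.5.
With the subsidy, sellers receive ps = pb + 19 for each unit, where pb is the price buyers pay.
Supply in terms of pb becomes qs = -248 + 5.5(pb + 19) = -143.5 + 5.5pb. Setting this equal to demand: 643 - 5.5pb = -143.5 + 5.5pb, so pb = 71.5.
Sellers receive ps = 71.5 + 19 = 90.5; q' = 643 − 5.5·71.5 = 249.75.
Government outlay = subsidy × quantity = 19 × 249.75 = 4745.25.

Government cost = $4745.25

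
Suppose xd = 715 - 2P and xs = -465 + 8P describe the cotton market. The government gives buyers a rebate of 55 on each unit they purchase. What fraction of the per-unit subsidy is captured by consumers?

Consumer share = 0.8

Pre-subsidy: 715 - 2P = -465 + 8P gives P* = 118, x* = 479.
With the rebate, buyers effectively pay Pb = Ps − 55, where Ps is the price sellers receive.
Demand in terms of Ps becomes xd = 715 − 2(Ps − 55) = 825 - 2Ps. Setting this equal to supply: 825 - 2Ps = -465 + 8Ps, so Ps = 129.
Buyers pay Pb = 129 − 55 = 74; x' = -465 + 8·129 = 567.
Buyers' price falls by P* − Pb = 118 − 74 = 44; sellers' price rises by Ps − P* = 129 − 118 = 11.
So consumers capture 44/55 = 0.8 of each unit of subsidy.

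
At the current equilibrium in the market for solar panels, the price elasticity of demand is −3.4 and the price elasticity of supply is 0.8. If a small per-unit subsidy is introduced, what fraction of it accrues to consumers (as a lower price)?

Consumer share = 4/21

For a small subsidy around the equilibrium, the benefit split depends on the relative slopes, which at a point are proportional to the elasticities.
Buyer share = εs/(εs + |εd|) = 0.8/(0.8 + 3.4) = 4/21; seller share = |εd|/(εs + |εd|) = 17/21.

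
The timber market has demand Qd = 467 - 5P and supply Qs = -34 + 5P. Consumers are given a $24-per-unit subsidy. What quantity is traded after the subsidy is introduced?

Q' = 276.5

Pre-subsidy: 467 - 5P = -34 + 5P gives P* = 50.1, Q* = 216.5.
With the rebate, buyers effectively pay Pb = Ps − 24, where Ps is the price sellers receive.
Demand in terms of Ps becomes Qd = 467 − 5(Ps − 24) = 587 - 5Ps. Setting this equal to supply: 587 - 5Ps = -34 + 5Ps, so Ps = 62.1.
Buyers pay Pb = 62.1 − 24 = 38.1; Q' = -34 + 5·62.1 = 276.5.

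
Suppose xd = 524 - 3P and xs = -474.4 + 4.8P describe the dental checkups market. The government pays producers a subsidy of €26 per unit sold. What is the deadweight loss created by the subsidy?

Deadweight loss = €624

Pre-subsidy: 524 - 3P = -474.4 + 4.8P gives P* = 128, x* = 140.
With the subsidy, sellers receive Ps = Pb + 26 for each unit, where Pb is the price buyers pay.
Supply in terms of Pb becomes xs = -474.4 + 4.8(Pb + 26) = -349.6 + 4.8Pb. Setting this equal to demand: 524 - 3Pb = -349.6 + 4.8Pb, so Pb = 112.
Sellers receive Ps = 112 + 26 = 138; x' = 524 − 3·112 = 188.
The subsidy expands output by 188 − 140 = 48 past the efficient level; on those units the gap between marginal cost and willingness to pay runs from 0 up to 26.
DWL = ½ × 26 × 48 = 624.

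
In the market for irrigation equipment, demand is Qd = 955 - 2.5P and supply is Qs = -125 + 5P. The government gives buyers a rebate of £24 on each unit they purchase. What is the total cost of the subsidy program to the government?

Pre-subsidy: 955 - 2.5P = -125 + 5P gives P* = 144, Q* = 595.
With the rebate, buyers effectively pay Pb = Ps − 24, where Ps is the price sellers receive.
Demand in terms of Ps becomes Qd = 955 − 2.5(Ps − 24) = 1015 - 2.5Ps. Setting this equal to supply: 1015 - 2.5Ps = -125 + 5Ps, so Ps = 152.
Buyers pay Pb = 152 − 24 = 128; Q' = -125 + 5·152 = 635.
Government outlay = subsidy × quantity = 24 × 635 = 15240.

Government cost = £15240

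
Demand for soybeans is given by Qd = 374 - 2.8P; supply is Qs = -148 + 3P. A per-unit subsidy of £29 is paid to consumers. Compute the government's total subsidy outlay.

Pre-subsidy: 374 - 2.8P = -148 + 3P gives P* = 90, Q* = 122.
With the rebate, buyers effectively pay Pb = Ps − 29, where Ps is the price sellers receive.
Demand in terms of Ps becomes Qd = 374 − 2.8(Ps − 29) = 455.2 - 2.8Ps. Setting this equal to supply: 455.2 - 2.8Ps = -148 + 3Ps, so Ps = 104.
Buyers pay Pb = 104 − 29 = 75; Q' = -148 + 3·104 = 164.
Government outlay = subsidy × quantity = 29 × 164 = 4756.

Government cost = £4756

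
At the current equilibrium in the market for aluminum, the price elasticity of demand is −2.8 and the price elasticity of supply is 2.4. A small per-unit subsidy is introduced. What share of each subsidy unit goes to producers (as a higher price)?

For a small subsidy around the equilibrium, the benefit split depends on the relative slopes, which at a point are proportional to the elasticities.
Buyer share = εs/(εs + |εd|) = 2.4/(2.4 + 2.8) = 6/13; seller share = |εd|/(εs + |εd|) = 7/13.
So producers capture 7/13 of the subsidy.

Producer share = 7/13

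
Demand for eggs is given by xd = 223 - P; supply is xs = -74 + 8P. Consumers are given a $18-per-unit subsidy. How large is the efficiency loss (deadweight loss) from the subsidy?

Pre-subsidy: 223 - P = -74 + 8P gives P* = 33, x* = 190.
With the rebate, buyers effectively pay Pb = Ps − 18, where Ps is the price sellers receive.
Demand in terms of Ps becomes xd = 223 − 1(Ps − 18) = 241 - Ps. Setting this equal to supply: 241 - Ps = -74 + 8Ps, so Ps = 35.
Buyers pay Pb = 35 − 18 = 17; x' = -74 + 8·35 = 206.
The subsidy expands output by 206 − 190 = 16 past the efficient level; on those units the gap between marginal cost and willingness to pay runs from 0 up to 18.
DWL = ½ × 18 × 16 = 144.

Deadweight loss = $144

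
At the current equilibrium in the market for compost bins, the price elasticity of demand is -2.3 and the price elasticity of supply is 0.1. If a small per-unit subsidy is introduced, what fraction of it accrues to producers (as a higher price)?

Producer share = 23/24

For a small subsidy around the equilibrium, the benefit split depends on the relative slopes, which at a point are proportional to the elasticities.
Buyer share = εs/(εs + |εd|) = 0.1/(0.1 + 2.3) = 1/24; seller share = |εd|/(εs + |εd|) = 23/24.
So producers capture 23/24 of the subsidy.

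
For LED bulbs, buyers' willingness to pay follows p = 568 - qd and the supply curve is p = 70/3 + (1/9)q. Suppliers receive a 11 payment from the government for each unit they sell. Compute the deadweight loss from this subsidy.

Deadweight loss = 54.45

Pre-subsidy: 568 - q = 70/3 + (1/9)q gives q* = 490.2 and p* = 77.8.
With the subsidy, sellers receive ps = pb + 11 for each unit, where pb is the price buyers pay.
On the curves, pb = 568 - q and ps = 70/3 + (1/9)q; the wedge ps − pb = 11 gives 70/3 + (1/9)q − (568 - q) = 11, so q' = 500.1.
Then pb = 568 − 1·500.1 = 67.9 and ps = 70/3 + (1/9)·500.1 = 78.9.
The subsidy expands output by 500.1 − 490.2 = 9.9 past the efficient level; on those units the gap between marginal cost and willingness to pay runs from 0 up to 11.
DWL = ½ × 11 × 9.9 = 54.45.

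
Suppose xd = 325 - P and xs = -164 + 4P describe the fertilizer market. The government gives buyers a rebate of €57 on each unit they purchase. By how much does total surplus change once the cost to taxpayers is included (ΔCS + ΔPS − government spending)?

Pre-subsidy: 325 - P = -164 + 4P gives P* = 97.8, x* = 227.2.
With the rebate, buyers effectively pay Pb = Ps − 57, where Ps is the price sellers receive.
Demand in terms of Ps becomes xd = 325 − 1(Ps − 57) = 382 - Ps. Setting this equal to supply: 382 - Ps = -164 + 4Ps, so Ps = 109.2.
Buyers pay Pb = 109.2 − 57 = 52.2; x' = -164 + 4·109.2 = 272.8.
ΔCS = ½(227.2 + 272.8)(97.8 − 52.2) = 11400; ΔPS = ½(227.2 + 272.8)(109.2 − 97.8) = 2850.
Government spending = 57 × 272.8 = 15549.6.
Net change = 11400 + 2850 − 15549.6 = -1299.6. The loss equals the DWL triangle ½·57·45.6.

Net change in total surplus = -€1299.6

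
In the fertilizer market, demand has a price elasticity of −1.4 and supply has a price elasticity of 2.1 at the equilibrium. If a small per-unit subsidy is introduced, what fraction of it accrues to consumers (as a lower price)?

For a small subsidy around the equilibrium, the benefit split depends on the relative slopes, which at a point are proportional to the elasticities.
Buyer share = εs/(εs + |εd|) = 2.1/(2.1 + 1.4) = 0.6; seller share = |εd|/(εs + |εd|) = 0.4.

Consumer share = 0.6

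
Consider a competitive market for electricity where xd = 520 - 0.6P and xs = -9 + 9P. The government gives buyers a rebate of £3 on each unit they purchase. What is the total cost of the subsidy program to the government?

Government cost = £1465.875

Pre-subsidy: 520 - 0.6P = -9 + 9P gives P* = 2645/48, x* = 486.9375.
With the rebate, buyers effectively pay Pb = Ps − 3, where Ps is the price sellers receive.
Demand in terms of Ps becomes xd = 520 − 0.6(Ps − 3) = 521.8 - 0.6Ps. Setting this equal to supply: 521.8 - 0.6Ps = -9 + 9Ps, so Ps = 1327/24.
Buyers pay Pb = 1327/24 − 3 = 1255/24; x' = -9 + 9·(1327/24) = 488.625.
Government outlay = subsidy × quantity = 3 × 488.625 = 1465.875.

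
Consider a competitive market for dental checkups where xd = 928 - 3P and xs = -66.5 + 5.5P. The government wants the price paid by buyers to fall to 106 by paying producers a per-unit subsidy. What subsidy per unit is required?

Required subsidy s = 17 per unit

At a buyer price of 106, quantity demanded is 928 − 3·106 = 610.
Sellers supply 610 only when they receive Ps with -66.5 + 5.5·Ps = 610, i.e. Ps = 123.
s = Ps − Pb = 123 − 106 = 17.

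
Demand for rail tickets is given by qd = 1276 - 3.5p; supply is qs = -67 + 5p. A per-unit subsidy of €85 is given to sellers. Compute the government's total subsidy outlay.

Pre-subsidy: 1276 - 3.5p = -67 + 5p gives p* = 158, q* = 723.
With the subsidy, sellers receive ps = pb + 85 for each unit, where pb is the price buyers pay.
Supply in terms of pb becomes qs = -67 + 5(pb + 85) = 358 + 5pb. Setting this equal to demand: 1276 - 3.5pb = 358 + 5pb, so pb = 108.
Sellers receive ps = 108 + 85 = 193; q' = 1276 − 3.5·108 = 898.
Government outlay = subsidy × quantity = 85 × 898 = 76330.

Government cost = €76330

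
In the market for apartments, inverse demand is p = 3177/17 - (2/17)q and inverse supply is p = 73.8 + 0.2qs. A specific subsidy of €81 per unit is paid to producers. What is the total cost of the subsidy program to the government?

Government cost = €49491

Pre-subsidy: 3177/17 - (2/17)q = 73.8 + 0.2q gives q* = 356 and p* = 145.
With the subsidy, sellers receive ps = pb + 81 for each unit, where pb is the price buyers pay.
On the curves, pb = 3177/17 - (2/17)q and ps = 73.8 + 0.2q; the wedge ps − pb = 81 gives 73.8 + 0.2q − (3177/17 - (2/17)q) = 81, so q' = 611.
Then pb = 3177/17 − (2/17)·611 = 115 and ps = 73.8 + 0.2·611 = 196.
Government outlay = subsidy × quantity = 81 × 611 = 49491.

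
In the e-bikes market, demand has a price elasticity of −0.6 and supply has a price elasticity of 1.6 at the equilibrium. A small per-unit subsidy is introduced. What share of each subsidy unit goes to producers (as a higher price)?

Producer share = 3/11

For a small subsidy around the equilibrium, the benefit split depends on the relative slopes, which at a point are proportional to the elasticities.
Buyer share = εs/(εs + |εd|) = 1.6/(1.6 + 0.6) = 8/11; seller share = |εd|/(εs + |εd|) = 3/11.
So producers capture 3/11 of the subsidy.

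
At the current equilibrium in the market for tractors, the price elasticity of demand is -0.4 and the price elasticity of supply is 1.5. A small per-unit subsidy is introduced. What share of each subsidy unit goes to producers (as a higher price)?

Producer share = 4/19

For a small subsidy around the equilibrium, the benefit split depends on the relative slopes, which at a point are proportional to the elasticities.
Buyer share = εs/(εs + |εd|) = 1.5/(1.5 + 0.4) = 15/19; seller share = |εd|/(εs + |εd|) = 4/19.
So producers capture 4/19 of the subsidy.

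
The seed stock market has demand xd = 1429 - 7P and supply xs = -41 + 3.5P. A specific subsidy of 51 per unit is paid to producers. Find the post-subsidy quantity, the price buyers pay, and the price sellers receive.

Pre-subsidy: 1429 - 7P = -41 + 3.5P gives P* = 140, x* = 449.
With the subsidy, sellers receive Ps = Pb + 51 for each unit, where Pb is the price buyers pay.
Supply in terms of Pb becomes xs = -41 + 3.5(Pb + 51) = 137.5 + 3.5Pb. Setting this equal to demand: 1429 - 7Pb = 137.5 + 3.5Pb, so Pb = 123.
Sellers receive Ps = 123 + 51 = 174; x' = 1429 − 7·123 = 568.

x' = 568; buyers pay 123; sellers receive 174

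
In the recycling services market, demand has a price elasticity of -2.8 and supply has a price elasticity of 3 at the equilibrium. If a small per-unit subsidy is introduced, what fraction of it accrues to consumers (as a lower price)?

For a small subsidy around the equilibrium, the benefit split depends on the relative slopes, which at a point are proportional to the elasticities.
Buyer share = εs/(εs + |εd|) = 3/(3 + 2.8) = 15/29; seller share = |εd|/(εs + |εd|) = 14/29.

Consumer share = 15/29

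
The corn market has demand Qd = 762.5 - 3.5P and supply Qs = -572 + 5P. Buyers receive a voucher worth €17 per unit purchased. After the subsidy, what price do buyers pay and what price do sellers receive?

Buyers pay €147; sellers receive €164

Pre-subsidy: 762.5 - 3.5P = -572 + 5P gives P* = 157, Q* = 213.
With the rebate, buyers effectively pay Pb = Ps − 17, where Ps is the price sellers receive.
Demand in terms of Ps becomes Qd = 762.5 − 3.5(Ps − 17) = 822 - 3.5Ps. Setting this equal to supply: 822 - 3.5Ps = -572 + 5Ps, so Ps = 164.
Buyers pay Pb = 164 − 17 = 147; Q' = -572 + 5·164 = 248.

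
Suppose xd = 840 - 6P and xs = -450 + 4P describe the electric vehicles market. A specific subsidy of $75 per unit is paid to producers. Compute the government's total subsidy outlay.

Pre-subsidy: 840 - 6P = -450 + 4P gives P* = 129, x* = 66.
With the subsidy, sellers receive Ps = Pb + 75 for each unit, where Pb is the price buyers pay.
Supply in terms of Pb becomes xs = -450 + 4(Pb + 75) = -150 + 4Pb. Setting this equal to demand: 840 - 6Pb = -150 + 4Pb, so Pb = 99.
Sellers receive Ps = 99 + 75 = 174; x' = 840 − 6·99 = 246.
Government outlay = subsidy × quantity = 75 × 246 = 18450.

Government cost = $18450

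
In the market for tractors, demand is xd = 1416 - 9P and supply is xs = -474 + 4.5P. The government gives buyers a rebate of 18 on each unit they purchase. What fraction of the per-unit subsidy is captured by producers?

Pre-subsidy: 1416 - 9P = -474 + 4.5P gives P* = 140, x* = 156.
With the rebate, buyers effectively pay Pb = Ps − 18, where Ps is the price sellers receive.
Demand in terms of Ps becomes xd = 1416 − 9(Ps − 18) = 1578 - 9Ps. Setting this equal to supply: 1578 - 9Ps = -474 + 4.5Ps, so Ps = 152.
Buyers pay Pb = 152 − 18 = 134; x' = -474 + 4.5·152 = 210.
Buyers' price falls by P* − Pb = 140 − 134 = 6; sellers' price rises by Ps − P* = 152 − 140 = 12.
So producers capture 12/18 = 2/3 of each unit of subsidy.

Producer share = 2/3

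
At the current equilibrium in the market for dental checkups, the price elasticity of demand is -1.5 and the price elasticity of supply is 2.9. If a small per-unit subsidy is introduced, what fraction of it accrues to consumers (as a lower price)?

Consumer share = 29/44

For a small subsidy around the equilibrium, the benefit split depends on the relative slopes, which at a point are proportional to the elasticities.
Buyer share = εs/(εs + |εd|) = 2.9/(2.9 + 1.5) = 29/44; seller share = |εd|/(εs + |εd|) = 15/44.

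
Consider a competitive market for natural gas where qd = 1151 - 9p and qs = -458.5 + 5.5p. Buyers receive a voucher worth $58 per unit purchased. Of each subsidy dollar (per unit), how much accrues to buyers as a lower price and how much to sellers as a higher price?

Pre-subsidy: 1151 - 9p = -458.5 + 5.5p gives p* = 111, q* = 152.
With the rebate, buyers effectively pay pb = ps − 58, where ps is the price sellers receive.
Demand in terms of ps becomes qd = 1151 − 9(ps − 58) = 1673 - 9ps. Setting this equal to supply: 1673 - 9ps = -458.5 + 5.5ps, so ps = 147.
Buyers pay pb = 147 − 58 = 89; q' = -458.5 + 5.5·147 = 350.
Buyers' price falls by p* − pb = 111 − 89 = 22; sellers' price rises by ps − p* = 147 − 111 = 36.

Buyers gain $22 per unit; sellers gain $36 per unit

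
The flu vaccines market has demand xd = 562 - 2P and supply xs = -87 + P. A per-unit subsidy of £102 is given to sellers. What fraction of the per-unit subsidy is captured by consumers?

Pre-subsidy: 562 - 2P = -87 + P gives P* = 649/3, x* = 388/3.
With the subsidy, sellers receive Ps = Pb + 102 for each unit, where Pb is the price buyers pay.
Supply in terms of Pb becomes xs = -87 + 1(Pb + 102) = 15 + Pb. Setting this equal to demand: 562 - 2Pb = 15 + Pb, so Pb = 547/3.
Sellers receive Ps = 547/3 + 102 = 853/3; x' = 562 − 2·(547/3) = 592/3.
Buyers' price falls by P* − Pb = 649/3 − 547/3 = 34; sellers' price rises by Ps − P* = 853/3 − 649/3 = 68.
So consumers capture 34/102 = 1/3 of each unit of subsidy.

Consumer share = 1/3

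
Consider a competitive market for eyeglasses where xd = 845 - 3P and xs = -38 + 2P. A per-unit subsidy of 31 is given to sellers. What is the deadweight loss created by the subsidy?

Deadweight loss = 576.6

Pre-subsidy: 845 - 3P = -38 + 2P gives P* = 176.6, x* = 315.2.
With the subsidy, sellers receive Ps = Pb + 31 for each unit, where Pb is the price buyers pay.
Supply in terms of Pb becomes xs = -38 + 2(Pb + 31) = 24 + 2Pb. Setting this equal to demand: 845 - 3Pb = 24 + 2Pb, so Pb = 164.2.
Sellers receive Ps = 164.2 + 31 = 195.2; x' = 845 − 3·164.2 = 352.4.
The subsidy expands output by 352.4 − 315.2 = 37.2 past the efficient level; on those units the gap between marginal cost and willingness to pay runs from 0 up to 31.
DWL = ½ × 31 × 37.2 = 576.6.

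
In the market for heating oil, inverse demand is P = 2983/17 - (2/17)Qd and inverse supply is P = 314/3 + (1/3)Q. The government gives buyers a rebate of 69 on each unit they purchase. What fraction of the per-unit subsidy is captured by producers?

Producer share = 17/23

Pre-subsidy: 2983/17 - (2/17)Q = 314/3 + (1/3)Q gives Q* = 157 and P* = 157.
With the rebate, buyers effectively pay Pb = Ps − 69, where Ps is the price sellers receive.
On the curves, Pb = 2983/17 - (2/17)Q and Ps = 314/3 + (1/3)Q; the wedge Ps − Pb = 69 gives 314/3 + (1/3)Q − (2983/17 - (2/17)Q) = 69, so Q' = 310.
Then Pb = 2983/17 − (2/17)·310 = 139 and Ps = 314/3 + (1/3)·310 = 208.
Buyers' price falls by P* − Pb = 157 − 139 = 18; sellers' price rises by Ps − P* = 208 − 157 = 51.
So producers capture 51/69 = 17/23 of each unit of subsidy.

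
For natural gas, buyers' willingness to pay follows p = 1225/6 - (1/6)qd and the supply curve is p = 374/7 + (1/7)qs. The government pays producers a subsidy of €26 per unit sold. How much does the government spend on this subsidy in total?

Pre-subsidy: 1225/6 - (1/6)q = 374/7 + (1/7)q gives q* = 487 and p* = 123.
With the subsidy, sellers receive ps = pb + 26 for each unit, where pb is the price buyers pay.
On the curves, pb = 1225/6 - (1/6)q and ps = 374/7 + (1/7)q; the wedge ps − pb = 26 gives 374/7 + (1/7)q − (1225/6 - (1/6)q) = 26, so q' = 571.
Then pb = 1225/6 − (1/6)·571 = 109 and ps = 374/7 + (1/7)·571 = 135.
Government outlay = subsidy × quantity = 26 × 571 = 14846.

Government cost = €14846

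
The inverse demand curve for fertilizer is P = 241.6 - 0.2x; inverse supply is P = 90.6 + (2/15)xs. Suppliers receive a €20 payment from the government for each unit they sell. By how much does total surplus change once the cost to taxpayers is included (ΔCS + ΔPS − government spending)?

Net change in total surplus = -€600

Pre-subsidy: 241.6 - 0.2x = 90.6 + (2/15)x gives x* = 453 and P* = 151.
With the subsidy, sellers receive Ps = Pb + 20 for each unit, where Pb is the price buyers pay.
On the curves, Pb = 241.6 - 0.2x and Ps = 90.6 + (2/15)x; the wedge Ps − Pb = 20 gives 90.6 + (2/15)x − (241.6 - 0.2x) = 20, so x' = 513.
Then Pb = 241.6 − 0.2·513 = 139 and Ps = 90.6 + (2/15)·513 = 159.
ΔCS = ½(453 + 513)(151 − 139) = 5796; ΔPS = ½(453 + 513)(159 − 151) = 3864.
Government spending = 20 × 513 = 10260.
Net change = 5796 + 3864 − 10260 = -600. The loss equals the DWL triangle ½·20·60.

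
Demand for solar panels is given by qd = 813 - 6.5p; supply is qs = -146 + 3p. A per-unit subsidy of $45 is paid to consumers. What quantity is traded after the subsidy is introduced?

q' = 4735/19

Pre-subsidy: 813 - 6.5p = -146 + 3p gives p* = 1918/19, q* = 2980/19.
With the rebate, buyers effectively pay pb = ps − 45, where ps is the price sellers receive.
Demand in terms of ps becomes qd = 813 − 6.5(ps − 45) = 1105.5 - 6.5ps. Setting this equal to supply: 1105.5 - 6.5ps = -146 + 3ps, so ps = 2503/19.
Buyers pay pb = 2503/19 − 45 = 1648/19; q' = -146 + 3·(2503/19) = 4735/19.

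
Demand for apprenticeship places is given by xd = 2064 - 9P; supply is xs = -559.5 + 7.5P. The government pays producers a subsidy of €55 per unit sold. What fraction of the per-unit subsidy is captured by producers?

Producer share = 6/11

Pre-subsidy: 2064 - 9P = -559.5 + 7.5P gives P* = 159, x* = 633.
With the subsidy, sellers receive Ps = Pb + 55 for each unit, where Pb is the price buyers pay.
Supply in terms of Pb becomes xs = -559.5 + 7.5(Pb + 55) = -147 + 7.5Pb. Setting this equal to demand: 2064 - 9Pb = -147 + 7.5Pb, so Pb = 134.
Sellers receive Ps = 134 + 55 = 189; x' = 2064 − 9·134 = 858.
Buyers' price falls by P* − Pb = 159 − 134 = 25; sellers' price rises by Ps − P* = 189 − 159 = 30.
So producers capture 30/55 = 6/11 of each unit of subsidy.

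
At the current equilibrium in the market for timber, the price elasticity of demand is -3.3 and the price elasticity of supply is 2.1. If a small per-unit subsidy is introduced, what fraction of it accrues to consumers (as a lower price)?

Consumer share = 7/18

For a small subsidy around the equilibrium, the benefit split depends on the relative slopes, which at a point are proportional to the elasticities.
Buyer share = εs/(εs + |εd|) = 2.1/(2.1 + 3.3) = 7/18; seller share = |εd|/(εs + |εd|) = 11/18.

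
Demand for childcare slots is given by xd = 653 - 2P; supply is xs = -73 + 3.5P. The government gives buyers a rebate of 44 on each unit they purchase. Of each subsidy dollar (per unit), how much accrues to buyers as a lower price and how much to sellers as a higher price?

Buyers gain 28 per unit; sellers gain 16 per unit

Pre-subsidy: 653 - 2P = -73 + 3.5P gives P* = 132, x* = 389.
With the rebate, buyers effectively pay Pb = Ps − 44, where Ps is the price sellers receive.
Demand in terms of Ps becomes xd = 653 − 2(Ps − 44) = 741 - 2Ps. Setting this equal to supply: 741 - 2Ps = -73 + 3.5Ps, so Ps = 148.
Buyers pay Pb = 148 − 44 = 104; x' = -73 + 3.5·148 = 445.
Buyers' price falls by P* − Pb = 132 − 104 = 28; sellers' price rises by Ps − P* = 148 − 132 = 16.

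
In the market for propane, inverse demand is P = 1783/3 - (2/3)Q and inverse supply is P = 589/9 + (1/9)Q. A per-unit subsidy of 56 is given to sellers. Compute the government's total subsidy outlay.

Government cost = 42112

Pre-subsidy: 1783/3 - (2/3)Q = 589/9 + (1/9)Q gives Q* = 680 and P* = 141.
With the subsidy, sellers receive Ps = Pb + 56 for each unit, where Pb is the price buyers pay.
On the curves, Pb = 1783/3 - (2/3)Q and Ps = 589/9 + (1/9)Q; the wedge Ps − Pb = 56 gives 589/9 + (1/9)Q − (1783/3 - (2/3)Q) = 56, so Q' = 752.
Then Pb = 1783/3 − (2/3)·752 = 93 and Ps = 589/9 + (1/9)·752 = 149.
Government outlay = subsidy × quantity = 56 × 752 = 42112.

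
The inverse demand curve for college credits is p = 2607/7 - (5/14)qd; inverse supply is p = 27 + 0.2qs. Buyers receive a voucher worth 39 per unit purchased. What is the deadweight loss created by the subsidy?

Pre-subsidy: 2607/7 - (5/14)q = 27 + 0.2q gives q* = 620 and p* = 151.
With the rebate, buyers effectively pay pb = ps − 39, where ps is the price sellers receive.
On the curves, pb = 2607/7 - (5/14)q and ps = 27 + 0.2q; the wedge ps − pb = 39 gives 27 + 0.2q − (2607/7 - (5/14)q) = 39, so q' = 690.
Then pb = 2607/7 − (5/14)·690 = 126 and ps = 27 + 0.2·690 = 165.
The subsidy expands output by 690 − 620 = 70 past the efficient level; on those units the gap between marginal cost and willingness to pay runs from 0 up to 39.
DWL = ½ × 39 × 70 = 1365.

Deadweight loss = 1365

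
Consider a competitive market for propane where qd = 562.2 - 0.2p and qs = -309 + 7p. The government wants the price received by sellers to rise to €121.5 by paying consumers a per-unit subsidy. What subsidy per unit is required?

Required subsidy s = €18 per unit

At a seller price of 121.5, quantity supplied is -309 + 7·121.5 = 541.5.
Buyers absorb 541.5 only when they pay pb with 562.2 − 0.2·pb = 541.5, i.e. pb = 103.5.
s = ps − pb = 121.5 − 103.5 = 18.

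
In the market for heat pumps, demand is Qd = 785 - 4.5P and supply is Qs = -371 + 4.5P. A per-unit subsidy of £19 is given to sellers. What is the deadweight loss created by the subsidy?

Deadweight loss = £406.125

Pre-subsidy: 785 - 4.5P = -371 + 4.5P gives P* = 1156/9, Q* = 207.
With the subsidy, sellers receive Ps = Pb + 19 for each unit, where Pb is the price buyers pay.
Supply in terms of Pb becomes Qs = -371 + 4.5(Pb + 19) = -285.5 + 4.5Pb. Setting this equal to demand: 785 - 4.5Pb = -285.5 + 4.5Pb, so Pb = 2141/18.
Sellers receive Ps = 2141/18 + 19 = 2483/18; Q' = 785 − 4.5·(2141/18) = 249.75.
The subsidy expands output by 249.75 − 207 = 42.75 past the efficient level; on those units the gap between marginal cost and willingness to pay runs from 0 up to 19.
DWL = ½ × 19 × 42.75 = 406.125.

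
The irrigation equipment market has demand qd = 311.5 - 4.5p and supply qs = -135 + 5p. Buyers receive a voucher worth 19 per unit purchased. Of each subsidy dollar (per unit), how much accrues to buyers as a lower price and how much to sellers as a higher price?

Buyers gain 10 per unit; sellers gain 9 per unit

Pre-subsidy: 311.5 - 4.5p = -135 + 5p gives p* = 47, q* = 100.
With the rebate, buyers effectively pay pb = ps − 19, where ps is the price sellers receive.
Demand in terms of ps becomes qd = 311.5 − 4.5(ps − 19) = 397 - 4.5ps. Setting this equal to supply: 397 - 4.5ps = -135 + 5ps, so ps = 56.
Buyers pay pb = 56 − 19 = 37; q' = -135 + 5·56 = 145.
Buyers' price falls by p* − pb = 47 − 37 = 10; sellers' price rises by ps − p* = 56 − 47 = 9.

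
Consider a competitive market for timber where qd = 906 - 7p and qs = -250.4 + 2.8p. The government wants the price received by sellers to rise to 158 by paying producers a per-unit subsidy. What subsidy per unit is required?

Required subsidy s = 56 per unit

At a seller price of 158, quantity supplied is -250.4 + 2.8·158 = 192.
Buyers absorb 192 only when they pay pb with 906 − 7·pb = 192, i.e. pb = 102.
s = ps − pb = 158 − 102 = 56.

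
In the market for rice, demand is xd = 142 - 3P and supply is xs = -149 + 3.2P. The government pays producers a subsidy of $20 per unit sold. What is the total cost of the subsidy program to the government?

Pre-subsidy: 142 - 3P = -149 + 3.2P gives P* = 1455/31, x* = 37/31.
With the subsidy, sellers receive Ps = Pb + 20 for each unit, where Pb is the price buyers pay.
Supply in terms of Pb becomes xs = -149 + 3.2(Pb + 20) = -85 + 3.2Pb. Setting this equal to demand: 142 - 3Pb = -85 + 3.2Pb, so Pb = 1135/31.
Sellers receive Ps = 1135/31 + 20 = 1755/31; x' = 142 − 3·(1135/31) = 997/31.
Government outlay = subsidy × quantity = 20 × 997/31 = 19940/31.

Government cost = 19940/31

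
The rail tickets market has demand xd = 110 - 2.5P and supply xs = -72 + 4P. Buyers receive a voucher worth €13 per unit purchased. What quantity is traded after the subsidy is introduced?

Pre-subsidy: 110 - 2.5P = -72 + 4P gives P* = 28, x* = 40.
With the rebate, buyers effectively pay Pb = Ps − 13, where Ps is the price sellers receive.
Demand in terms of Ps becomes xd = 110 − 2.5(Ps − 13) = 142.5 - 2.5Ps. Setting this equal to supply: 142.5 - 2.5Ps = -72 + 4Ps, so Ps = 33.
Buyers pay Pb = 33 − 13 = 20; x' = -72 + 4·33 = 60.

x' = 60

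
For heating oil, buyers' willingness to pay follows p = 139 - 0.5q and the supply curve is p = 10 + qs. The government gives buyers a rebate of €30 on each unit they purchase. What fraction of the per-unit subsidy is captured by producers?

Pre-subsidy: 139 - 0.5q = 10 + q gives q* = 86 and p* = 96.
With the rebate, buyers effectively pay pb = ps − 30, where ps is the price sellers receive.
On the curves, pb = 139 - 0.5q and ps = 10 + q; the wedge ps − pb = 30 gives 10 + q − (139 - 0.5q) = 30, so q' = 106.
Then pb = 139 − 0.5·106 = 86 and ps = 10 + 1·106 = 116.
Buyers' price falls by p* − pb = 96 − 86 = 10; sellers' price rises by ps − p* = 116 − 96 = 20.
So producers capture 20/30 = 2/3 of each unit of subsidy.

Producer share = 2/3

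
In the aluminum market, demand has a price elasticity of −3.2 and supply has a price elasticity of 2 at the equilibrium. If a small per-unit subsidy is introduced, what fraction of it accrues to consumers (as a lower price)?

For a small subsidy around the equilibrium, the benefit split depends on the relative slopes, which at a point are proportional to the elasticities.
Buyer share = εs/(εs + |εd|) = 2/(2 + 3.2) = 5/13; seller share = |εd|/(εs + |εd|) = 8/13.

Consumer share = 5/13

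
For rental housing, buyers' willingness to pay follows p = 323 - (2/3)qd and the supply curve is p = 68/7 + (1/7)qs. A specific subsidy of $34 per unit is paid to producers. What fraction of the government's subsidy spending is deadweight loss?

DWL / government spending = 7/143

Pre-subsidy: 323 - (2/3)q = 68/7 + (1/7)q gives q* = 387 and p* = 65.
With the subsidy, sellers receive ps = pb + 34 for each unit, where pb is the price buyers pay.
On the curves, pb = 323 - (2/3)q and ps = 68/7 + (1/7)q; the wedge ps − pb = 34 gives 68/7 + (1/7)q − (323 - (2/3)q) = 34, so q' = 429.
Then pb = 323 − (2/3)·429 = 37 and ps = 68/7 + (1/7)·429 = 71.
ΔCS = ½(387 + 429)(65 − 37) = 11424; ΔPS = ½(387 + 429)(71 − 65) = 2448.
Government spending = 34 × 429 = 14586.
DWL = ½ × 34 × (429 − 387) = 714; fraction = 714 / 14586 = 7/143.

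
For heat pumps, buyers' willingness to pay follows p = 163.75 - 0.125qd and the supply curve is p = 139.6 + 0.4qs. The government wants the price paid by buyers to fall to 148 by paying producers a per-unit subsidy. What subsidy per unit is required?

Required subsidy s = 42 per unit

At a buyer price of 148, quantity demanded is 1310 − 8·148 = 126.
Sellers supply 126 only when they receive ps = 139.6 + 0.4·126 = 190.
s = ps − pb = 190 − 148 = 42.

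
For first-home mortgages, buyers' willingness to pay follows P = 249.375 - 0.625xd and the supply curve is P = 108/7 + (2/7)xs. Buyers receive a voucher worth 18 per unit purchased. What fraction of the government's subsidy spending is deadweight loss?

DWL / government spending = 168/4703

Pre-subsidy: 249.375 - 0.625x = 108/7 + (2/7)x gives x* = 4367/17 and P* = 1510/17.
With the rebate, buyers effectively pay Pb = Ps − 18, where Ps is the price sellers receive.
On the curves, Pb = 249.375 - 0.625x and Ps = 108/7 + (2/7)x; the wedge Ps − Pb = 18 gives 108/7 + (2/7)x − (249.375 - 0.625x) = 18, so x' = 4703/17.
Then Pb = 249.375 − 0.625·(4703/17) = 1300/17 and Ps = 108/7 + (2/7)·(4703/17) = 1606/17.
ΔCS = ½(4367/17 + 4703/17)(1510/17 − 1300/17) = 952350/289; ΔPS = ½(4367/17 + 4703/17)(1606/17 − 1510/17) = 435360/289.
Government spending = 18 × 4703/17 = 84654/17.
DWL = ½ × 18 × (4703/17 − 4367/17) = 3024/17; fraction = (3024/17) / (84654/17) = 168/4703.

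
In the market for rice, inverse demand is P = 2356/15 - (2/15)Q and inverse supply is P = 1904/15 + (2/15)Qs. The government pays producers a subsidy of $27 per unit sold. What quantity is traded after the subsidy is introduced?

Pre-subsidy: 2356/15 - (2/15)Q = 1904/15 + (2/15)Q gives Q* = 113 and P* = 142.
With the subsidy, sellers receive Ps = Pb + 27 for each unit, where Pb is the price buyers pay.
On the curves, Pb = 2356/15 - (2/15)Q and Ps = 1904/15 + (2/15)Q; the wedge Ps − Pb = 27 gives 1904/15 + (2/15)Q − (2356/15 - (2/15)Q) = 27, so Q' = 214.25.
Then Pb = 2356/15 − (2/15)·214.25 = 128.5 and Ps = 1904/15 + (2/15)·214.25 = 155.5.

Q' = 214.25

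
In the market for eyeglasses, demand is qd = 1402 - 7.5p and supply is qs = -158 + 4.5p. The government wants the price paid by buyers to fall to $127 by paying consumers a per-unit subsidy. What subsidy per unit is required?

At a buyer price of 127, quantity demanded is 1402 − 7.5·127 = 449.5.
Sellers supply 449.5 only when they receive ps with -158 + 4.5·ps = 449.5, i.e. ps = 135.
s = ps − pb = 135 − 127 = 8.

Required subsidy s = $8 per unit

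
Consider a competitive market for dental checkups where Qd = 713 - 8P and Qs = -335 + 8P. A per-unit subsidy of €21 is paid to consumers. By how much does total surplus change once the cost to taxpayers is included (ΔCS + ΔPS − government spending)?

Pre-subsidy: 713 - 8P = -335 + 8P gives P* = 65.5, Q* = 189.
With the rebate, buyers effectively pay Pb = Ps − 21, where Ps is the price sellers receive.
Demand in terms of Ps becomes Qd = 713 − 8(Ps − 21) = 881 - 8Ps. Setting this equal to supply: 881 - 8Ps = -335 + 8Ps, so Ps = 76.
Buyers pay Pb = 76 − 21 = 55; Q' = -335 + 8·76 = 273.
ΔCS = ½(189 + 273)(65.5 − 55) = 2425.5; ΔPS = ½(189 + 273)(76 − 65.5) = 2425.5.
Government spending = 21 × 273 = 5733.
Net change = 2425.5 + 2425.5 − 5733 = -882. The loss equals the DWL triangle ½·21·84.

Net change in total surplus = -€882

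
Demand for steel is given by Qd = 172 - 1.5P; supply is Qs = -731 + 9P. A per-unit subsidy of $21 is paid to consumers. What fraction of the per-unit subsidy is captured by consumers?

Pre-subsidy: 172 - 1.5P = -731 + 9P gives P* = 86, Q* = 43.
With the rebate, buyers effectively pay Pb = Ps − 21, where Ps is the price sellers receive.
Demand in terms of Ps becomes Qd = 172 − 1.5(Ps − 21) = 203.5 - 1.5Ps. Setting this equal to supply: 203.5 - 1.5Ps = -731 + 9Ps, so Ps = 89.
Buyers pay Pb = 89 − 21 = 68; Q' = -731 + 9·89 = 70.
Buyers' price falls by P* − Pb = 86 − 68 = 18; sellers' price rises by Ps − P* = 89 − 86 = 3.
So consumers capture 18/21 = 6/7 of each unit of subsidy.

Consumer share = 6/7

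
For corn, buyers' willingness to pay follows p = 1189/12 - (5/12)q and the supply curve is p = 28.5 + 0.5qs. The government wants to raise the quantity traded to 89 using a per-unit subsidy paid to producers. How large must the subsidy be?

At q = 89, from the demand curve buyers pay pb = 1189/12 − (5/12)·89 = 62; from the supply curve sellers need ps = 28.5 + 0.5·89 = 73.
The subsidy must fill the gap: s = ps − pb = 73 − 62 = 11.

Required subsidy s = 11 per unit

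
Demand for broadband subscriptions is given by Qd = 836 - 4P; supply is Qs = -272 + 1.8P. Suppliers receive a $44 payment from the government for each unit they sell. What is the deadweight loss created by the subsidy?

Pre-subsidy: 836 - 4P = -272 + 1.8P gives P* = 5540/29, Q* = 2084/29.
With the subsidy, sellers receive Ps = Pb + 44 for each unit, where Pb is the price buyers pay.
Supply in terms of Pb becomes Qs = -272 + 1.8(Pb + 44) = -192.8 + 1.8Pb. Setting this equal to demand: 836 - 4Pb = -192.8 + 1.8Pb, so Pb = 5144/29.
Sellers receive Ps = 5144/29 + 44 = 6420/29; Q' = 836 − 4·(5144/29) = 3668/29.
The subsidy expands output by 3668/29 − 2084/29 = 1584/29 past the efficient level; on those units the gap between marginal cost and willingness to pay runs from 0 up to 44.
DWL = ½ × 44 × 1584/29 = 34848/29.

Deadweight loss = 34848/29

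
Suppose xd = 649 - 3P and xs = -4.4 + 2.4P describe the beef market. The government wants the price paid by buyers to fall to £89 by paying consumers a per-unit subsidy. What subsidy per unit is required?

At a buyer price of 89, quantity demanded is 649 − 3·89 = 382.
Sellers supply 382 only when they receive Ps with -4.4 + 2.4·Ps = 382, i.e. Ps = 161.
s = Ps − Pb = 161 − 89 = 72.

Required subsidy s = £72 per unit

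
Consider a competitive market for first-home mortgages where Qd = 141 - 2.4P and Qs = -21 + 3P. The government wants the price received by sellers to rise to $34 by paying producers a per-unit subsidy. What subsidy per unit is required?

Required subsidy s = $9 per unit

At a seller price of 34, quantity supplied is -21 + 3·34 = 81.
Buyers absorb 81 only when they pay Pb with 141 − 2.4·Pb = 81, i.e. Pb = 25.
s = Ps − Pb = 34 − 25 = 9.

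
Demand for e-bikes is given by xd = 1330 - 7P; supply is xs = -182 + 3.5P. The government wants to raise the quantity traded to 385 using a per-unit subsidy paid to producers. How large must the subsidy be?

At x = 385, invert demand for the buyer price: Pb = (1330 − 385)/7 = 135; invert supply for the seller price: Ps = (385 − (-182))/3.5 = 162.
The subsidy must fill the gap: s = Ps − Pb = 162 − 135 = 27.

Required subsidy s = 27 per unit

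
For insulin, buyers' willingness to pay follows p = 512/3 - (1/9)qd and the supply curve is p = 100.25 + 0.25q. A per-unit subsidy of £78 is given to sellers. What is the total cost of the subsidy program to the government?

Pre-subsidy: 512/3 - (1/9)q = 100.25 + 0.25q gives q* = 195 and p* = 149.
With the subsidy, sellers receive ps = pb + 78 for each unit, where pb is the price buyers pay.
On the curves, pb = 512/3 - (1/9)q and ps = 100.25 + 0.25q; the wedge ps − pb = 78 gives 100.25 + 0.25q − (512/3 - (1/9)q) = 78, so q' = 411.
Then pb = 512/3 − (1/9)·411 = 125 and ps = 100.25 + 0.25·411 = 203.
Government outlay = subsidy × quantity = 78 × 411 = 32058.

Government cost = £32058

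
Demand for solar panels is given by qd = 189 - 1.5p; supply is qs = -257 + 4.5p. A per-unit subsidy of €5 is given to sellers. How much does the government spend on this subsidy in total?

Pre-subsidy: 189 - 1.5p = -257 + 4.5p gives p* = 223/3, q* = 77.5.
With the subsidy, sellers receive ps = pb + 5 for each unit, where pb is the price buyers pay.
Supply in terms of pb becomes qs = -257 + 4.5(pb + 5) = -234.5 + 4.5pb. Setting this equal to demand: 189 - 1.5pb = -234.5 + 4.5pb, so pb = 847/12.
Sellers receive ps = 847/12 + 5 = 907/12; q' = 189 − 1.5·(847/12) = 83.125.
Government outlay = subsidy × quantity = 5 × 83.125 = 415.625.

Government cost = €415.625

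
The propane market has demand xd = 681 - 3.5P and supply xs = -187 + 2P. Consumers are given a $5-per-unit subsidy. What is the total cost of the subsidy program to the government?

Government cost = $675

Pre-subsidy: 681 - 3.5P = -187 + 2P gives P* = 1736/11, x* = 1415/11.
With the rebate, buyers effectively pay Pb = Ps − 5, where Ps is the price sellers receive.
Demand in terms of Ps becomes xd = 681 − 3.5(Ps − 5) = 698.5 - 3.5Ps. Setting this equal to supply: 698.5 - 3.5Ps = -187 + 2Ps, so Ps = 161.
Buyers pay Pb = 161 − 5 = 156; x' = -187 + 2·161 = 135.
Government outlay = subsidy × quantity = 5 × 135 = 675.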